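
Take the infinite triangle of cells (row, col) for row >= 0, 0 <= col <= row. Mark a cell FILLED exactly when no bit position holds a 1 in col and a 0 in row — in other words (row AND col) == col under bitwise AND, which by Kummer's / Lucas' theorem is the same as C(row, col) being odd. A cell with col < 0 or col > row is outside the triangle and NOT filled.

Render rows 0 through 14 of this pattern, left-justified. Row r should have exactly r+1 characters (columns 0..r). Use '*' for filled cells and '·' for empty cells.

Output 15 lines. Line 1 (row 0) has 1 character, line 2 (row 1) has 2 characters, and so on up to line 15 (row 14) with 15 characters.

r0=0: *
r1=1: **
r2=10: *·*
r3=11: ****
r4=100: *···*
r5=101: **··**
r6=110: *·*·*·*
r7=111: ********
r8=1000: *·······*
r9=1001: **······**
r10=1010: *·*·····*·*
r11=1011: ****····****
r12=1100: *···*···*···*
r13=1101: **··**··**··**
r14=1110: *·*·*·*·*·*·*·*

Answer: *
**
*·*
****
*···*
**··**
*·*·*·*
********
*·······*
**······**
*·*·····*·*
****····****
*···*···*···*
**··**··**··**
*·*·*·*·*·*·*·*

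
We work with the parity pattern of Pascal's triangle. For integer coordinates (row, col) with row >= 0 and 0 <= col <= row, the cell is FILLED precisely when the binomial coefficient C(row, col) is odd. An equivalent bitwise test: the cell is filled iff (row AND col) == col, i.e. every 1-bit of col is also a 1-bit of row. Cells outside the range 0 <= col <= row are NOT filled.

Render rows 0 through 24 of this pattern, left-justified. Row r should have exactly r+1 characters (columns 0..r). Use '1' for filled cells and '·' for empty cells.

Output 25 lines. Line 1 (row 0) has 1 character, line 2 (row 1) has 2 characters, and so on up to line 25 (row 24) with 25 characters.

r0=0: 1
r1=1: 11
r2=10: 1·1
r3=11: 1111
r4=100: 1···1
r5=101: 11··11
r6=110: 1·1·1·1
r7=111: 11111111
r8=1000: 1·······1
r9=1001: 11······11
r10=1010: 1·1·····1·1
r11=1011: 1111····1111
r12=1100: 1···1···1···1
r13=1101: 11··11··11··11
r14=1110: 1·1·1·1·1·1·1·1
r15=1111: 1111111111111111
r16=10000: 1···············1
r17=10001: 11··············11
r18=10010: 1·1·············1·1
r19=10011: 1111············1111
r20=10100: 1···1···········1···1
r21=10101: 11··11··········11··11
r22=10110: 1·1·1·1·········1·1·1·1
r23=10111: 11111111········11111111
r24=11000: 1·······1·······1·······1

Answer: 1
11
1·1
1111
1···1
11··11
1·1·1·1
11111111
1·······1
11······11
1·1·····1·1
1111····1111
1···1···1···1
11··11··11··11
1·1·1·1·1·1·1·1
1111111111111111
1···············1
11··············11
1·1·············1·1
1111············1111
1···1···········1···1
11··11··········11··11
1·1·1·1·········1·1·1·1
11111111········11111111
1·······1·······1·······1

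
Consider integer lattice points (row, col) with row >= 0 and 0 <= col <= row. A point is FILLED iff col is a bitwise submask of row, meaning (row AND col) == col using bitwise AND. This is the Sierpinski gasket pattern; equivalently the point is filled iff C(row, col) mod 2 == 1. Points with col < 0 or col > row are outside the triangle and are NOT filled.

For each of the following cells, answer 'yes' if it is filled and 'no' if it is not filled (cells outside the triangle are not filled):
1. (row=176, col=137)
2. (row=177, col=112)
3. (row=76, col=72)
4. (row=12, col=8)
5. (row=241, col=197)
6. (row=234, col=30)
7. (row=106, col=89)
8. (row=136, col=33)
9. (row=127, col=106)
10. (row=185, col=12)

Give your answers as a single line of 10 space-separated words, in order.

Answer: no no yes yes no no no no yes no

Derivation:
(176,137): row=0b10110000, col=0b10001001, row AND col = 0b10000000 = 128; 128 != 137 -> empty
(177,112): row=0b10110001, col=0b1110000, row AND col = 0b110000 = 48; 48 != 112 -> empty
(76,72): row=0b1001100, col=0b1001000, row AND col = 0b1001000 = 72; 72 == 72 -> filled
(12,8): row=0b1100, col=0b1000, row AND col = 0b1000 = 8; 8 == 8 -> filled
(241,197): row=0b11110001, col=0b11000101, row AND col = 0b11000001 = 193; 193 != 197 -> empty
(234,30): row=0b11101010, col=0b11110, row AND col = 0b1010 = 10; 10 != 30 -> empty
(106,89): row=0b1101010, col=0b1011001, row AND col = 0b1001000 = 72; 72 != 89 -> empty
(136,33): row=0b10001000, col=0b100001, row AND col = 0b0 = 0; 0 != 33 -> empty
(127,106): row=0b1111111, col=0b1101010, row AND col = 0b1101010 = 106; 106 == 106 -> filled
(185,12): row=0b10111001, col=0b1100, row AND col = 0b1000 = 8; 8 != 12 -> empty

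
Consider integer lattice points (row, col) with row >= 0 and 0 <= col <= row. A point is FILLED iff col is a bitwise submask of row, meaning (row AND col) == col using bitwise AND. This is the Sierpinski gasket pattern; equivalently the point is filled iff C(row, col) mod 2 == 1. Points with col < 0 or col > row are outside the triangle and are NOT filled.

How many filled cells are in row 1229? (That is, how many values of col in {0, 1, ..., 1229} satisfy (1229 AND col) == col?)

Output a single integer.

1229 in binary = 10011001101
popcount(1229) = number of 1-bits in 10011001101 = 6
A col c satisfies (1229 AND c) == c iff every set bit of c is also set in 1229; each of the 6 set bits of 1229 can independently be on or off in c.
count = 2^6 = 64

Answer: 64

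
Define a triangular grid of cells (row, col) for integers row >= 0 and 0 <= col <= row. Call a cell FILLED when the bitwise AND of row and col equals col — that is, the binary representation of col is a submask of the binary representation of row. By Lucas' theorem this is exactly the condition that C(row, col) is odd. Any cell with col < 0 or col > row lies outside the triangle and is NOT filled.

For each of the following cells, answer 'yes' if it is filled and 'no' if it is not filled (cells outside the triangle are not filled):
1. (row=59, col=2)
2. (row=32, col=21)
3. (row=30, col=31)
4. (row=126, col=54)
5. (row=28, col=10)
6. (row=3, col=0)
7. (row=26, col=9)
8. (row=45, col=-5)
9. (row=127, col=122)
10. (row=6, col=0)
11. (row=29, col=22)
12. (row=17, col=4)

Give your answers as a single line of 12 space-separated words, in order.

Answer: yes no no yes no yes no no yes yes no no

Derivation:
(59,2): row=0b111011, col=0b10, row AND col = 0b10 = 2; 2 == 2 -> filled
(32,21): row=0b100000, col=0b10101, row AND col = 0b0 = 0; 0 != 21 -> empty
(30,31): col outside [0, 30] -> not filled
(126,54): row=0b1111110, col=0b110110, row AND col = 0b110110 = 54; 54 == 54 -> filled
(28,10): row=0b11100, col=0b1010, row AND col = 0b1000 = 8; 8 != 10 -> empty
(3,0): row=0b11, col=0b0, row AND col = 0b0 = 0; 0 == 0 -> filled
(26,9): row=0b11010, col=0b1001, row AND col = 0b1000 = 8; 8 != 9 -> empty
(45,-5): col outside [0, 45] -> not filled
(127,122): row=0b1111111, col=0b1111010, row AND col = 0b1111010 = 122; 122 == 122 -> filled
(6,0): row=0b110, col=0b0, row AND col = 0b0 = 0; 0 == 0 -> filled
(29,22): row=0b11101, col=0b10110, row AND col = 0b10100 = 20; 20 != 22 -> empty
(17,4): row=0b10001, col=0b100, row AND col = 0b0 = 0; 0 != 4 -> empty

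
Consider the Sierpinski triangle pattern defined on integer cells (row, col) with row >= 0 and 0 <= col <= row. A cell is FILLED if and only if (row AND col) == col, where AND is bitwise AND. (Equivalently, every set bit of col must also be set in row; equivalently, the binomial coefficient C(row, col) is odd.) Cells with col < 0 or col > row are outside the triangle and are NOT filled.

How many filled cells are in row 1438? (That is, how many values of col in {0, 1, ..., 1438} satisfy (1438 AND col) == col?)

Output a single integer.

1438 in binary = 10110011110
popcount(1438) = number of 1-bits in 10110011110 = 7
A col c satisfies (1438 AND c) == c iff every set bit of c is also set in 1438; each of the 7 set bits of 1438 can independently be on or off in c.
count = 2^7 = 128

Answer: 128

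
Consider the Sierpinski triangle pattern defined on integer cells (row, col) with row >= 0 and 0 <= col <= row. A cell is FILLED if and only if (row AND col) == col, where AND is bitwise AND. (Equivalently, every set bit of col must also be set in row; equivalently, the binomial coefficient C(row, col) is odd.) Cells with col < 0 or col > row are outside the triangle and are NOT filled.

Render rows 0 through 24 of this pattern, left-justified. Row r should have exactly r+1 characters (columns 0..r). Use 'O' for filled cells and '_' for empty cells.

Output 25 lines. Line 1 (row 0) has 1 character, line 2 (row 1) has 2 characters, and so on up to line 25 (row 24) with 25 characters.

r0=0: O
r1=1: OO
r2=10: O_O
r3=11: OOOO
r4=100: O___O
r5=101: OO__OO
r6=110: O_O_O_O
r7=111: OOOOOOOO
r8=1000: O_______O
r9=1001: OO______OO
r10=1010: O_O_____O_O
r11=1011: OOOO____OOOO
r12=1100: O___O___O___O
r13=1101: OO__OO__OO__OO
r14=1110: O_O_O_O_O_O_O_O
r15=1111: OOOOOOOOOOOOOOOO
r16=10000: O_______________O
r17=10001: OO______________OO
r18=10010: O_O_____________O_O
r19=10011: OOOO____________OOOO
r20=10100: O___O___________O___O
r21=10101: OO__OO__________OO__OO
r22=10110: O_O_O_O_________O_O_O_O
r23=10111: OOOOOOOO________OOOOOOOO
r24=11000: O_______O_______O_______O

Answer: O
OO
O_O
OOOO
O___O
OO__OO
O_O_O_O
OOOOOOOO
O_______O
OO______OO
O_O_____O_O
OOOO____OOOO
O___O___O___O
OO__OO__OO__OO
O_O_O_O_O_O_O_O
OOOOOOOOOOOOOOOO
O_______________O
OO______________OO
O_O_____________O_O
OOOO____________OOOO
O___O___________O___O
OO__OO__________OO__OO
O_O_O_O_________O_O_O_O
OOOOOOOO________OOOOOOOO
O_______O_______O_______O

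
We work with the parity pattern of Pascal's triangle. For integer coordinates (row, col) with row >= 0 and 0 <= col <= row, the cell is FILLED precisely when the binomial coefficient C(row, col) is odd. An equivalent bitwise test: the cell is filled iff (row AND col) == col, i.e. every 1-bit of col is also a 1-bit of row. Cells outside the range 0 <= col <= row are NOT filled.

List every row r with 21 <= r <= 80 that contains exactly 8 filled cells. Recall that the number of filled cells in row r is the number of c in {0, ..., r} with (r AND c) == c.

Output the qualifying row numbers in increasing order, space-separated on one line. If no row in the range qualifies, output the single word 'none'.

Row r has 2^popcount(r) filled cells, so we need popcount(r) = log2(8) = 3.
Scan r = 21..80 and keep those with exactly 3 one-bits:
r=21=10101 popcount=3 -> KEEP
r=22=10110 popcount=3 -> KEEP
r=23=10111 popcount=4 -> skip
r=24=11000 popcount=2 -> skip
r=25=11001 popcount=3 -> KEEP
r=26=11010 popcount=3 -> KEEP
r=27=11011 popcount=4 -> skip
r=28=11100 popcount=3 -> KEEP
r=29=11101 popcount=4 -> skip
r=30=11110 popcount=4 -> skip
r=31=11111 popcount=5 -> skip
r=32=100000 popcount=1 -> skip
r=33=100001 popcount=2 -> skip
r=34=100010 popcount=2 -> skip
r=35=100011 popcount=3 -> KEEP
r=36=100100 popcount=2 -> skip
r=37=100101 popcount=3 -> KEEP
r=38=100110 popcount=3 -> KEEP
r=39=100111 popcount=4 -> skip
r=40=101000 popcount=2 -> skip
r=41=101001 popcount=3 -> KEEP
r=42=101010 popcount=3 -> KEEP
r=43=101011 popcount=4 -> skip
r=44=101100 popcount=3 -> KEEP
r=45=101101 popcount=4 -> skip
r=46=101110 popcount=4 -> skip
r=47=101111 popcount=5 -> skip
r=48=110000 popcount=2 -> skip
r=49=110001 popcount=3 -> KEEP
r=50=110010 popcount=3 -> KEEP
r=51=110011 popcount=4 -> skip
r=52=110100 popcount=3 -> KEEP
r=53=110101 popcount=4 -> skip
r=54=110110 popcount=4 -> skip
r=55=110111 popcount=5 -> skip
r=56=111000 popcount=3 -> KEEP
r=57=111001 popcount=4 -> skip
r=58=111010 popcount=4 -> skip
r=59=111011 popcount=5 -> skip
r=60=111100 popcount=4 -> skip
r=61=111101 popcount=5 -> skip
r=62=111110 popcount=5 -> skip
r=63=111111 popcount=6 -> skip
r=64=1000000 popcount=1 -> skip
r=65=1000001 popcount=2 -> skip
r=66=1000010 popcount=2 -> skip
r=67=1000011 popcount=3 -> KEEP
r=68=1000100 popcount=2 -> skip
r=69=1000101 popcount=3 -> KEEP
r=70=1000110 popcount=3 -> KEEP
r=71=1000111 popcount=4 -> skip
r=72=1001000 popcount=2 -> skip
r=73=1001001 popcount=3 -> KEEP
r=74=1001010 popcount=3 -> KEEP
r=75=1001011 popcount=4 -> skip
r=76=1001100 popcount=3 -> KEEP
r=77=1001101 popcount=4 -> skip
r=78=1001110 popcount=4 -> skip
r=79=1001111 popcount=5 -> skip
r=80=1010000 popcount=2 -> skip
Kept rows: 21 22 25 26 28 35 37 38 41 42 44 49 50 52 56 67 69 70 73 74 76

Answer: 21 22 25 26 28 35 37 38 41 42 44 49 50 52 56 67 69 70 73 74 76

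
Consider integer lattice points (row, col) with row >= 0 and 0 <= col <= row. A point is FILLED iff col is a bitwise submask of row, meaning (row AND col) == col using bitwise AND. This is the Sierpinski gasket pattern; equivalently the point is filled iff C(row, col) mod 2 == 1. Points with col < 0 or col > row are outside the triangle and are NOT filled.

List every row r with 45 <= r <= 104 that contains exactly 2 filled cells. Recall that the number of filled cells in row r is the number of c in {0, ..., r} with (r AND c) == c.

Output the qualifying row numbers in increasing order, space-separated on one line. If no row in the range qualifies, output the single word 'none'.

Answer: 64

Derivation:
Row r has 2^popcount(r) filled cells, so we need popcount(r) = log2(2) = 1.
Scan r = 45..104 and keep those with exactly 1 one-bits:
r=45=101101 popcount=4 -> skip
r=46=101110 popcount=4 -> skip
r=47=101111 popcount=5 -> skip
r=48=110000 popcount=2 -> skip
r=49=110001 popcount=3 -> skip
r=50=110010 popcount=3 -> skip
r=51=110011 popcount=4 -> skip
r=52=110100 popcount=3 -> skip
r=53=110101 popcount=4 -> skip
r=54=110110 popcount=4 -> skip
r=55=110111 popcount=5 -> skip
r=56=111000 popcount=3 -> skip
r=57=111001 popcount=4 -> skip
r=58=111010 popcount=4 -> skip
r=59=111011 popcount=5 -> skip
r=60=111100 popcount=4 -> skip
r=61=111101 popcount=5 -> skip
r=62=111110 popcount=5 -> skip
r=63=111111 popcount=6 -> skip
r=64=1000000 popcount=1 -> KEEP
r=65=1000001 popcount=2 -> skip
r=66=1000010 popcount=2 -> skip
r=67=1000011 popcount=3 -> skip
r=68=1000100 popcount=2 -> skip
r=69=1000101 popcount=3 -> skip
r=70=1000110 popcount=3 -> skip
r=71=1000111 popcount=4 -> skip
r=72=1001000 popcount=2 -> skip
r=73=1001001 popcount=3 -> skip
r=74=1001010 popcount=3 -> skip
r=75=1001011 popcount=4 -> skip
r=76=1001100 popcount=3 -> skip
r=77=1001101 popcount=4 -> skip
r=78=1001110 popcount=4 -> skip
r=79=1001111 popcount=5 -> skip
r=80=1010000 popcount=2 -> skip
r=81=1010001 popcount=3 -> skip
r=82=1010010 popcount=3 -> skip
r=83=1010011 popcount=4 -> skip
r=84=1010100 popcount=3 -> skip
r=85=1010101 popcount=4 -> skip
r=86=1010110 popcount=4 -> skip
r=87=1010111 popcount=5 -> skip
r=88=1011000 popcount=3 -> skip
r=89=1011001 popcount=4 -> skip
r=90=1011010 popcount=4 -> skip
r=91=1011011 popcount=5 -> skip
r=92=1011100 popcount=4 -> skip
r=93=1011101 popcount=5 -> skip
r=94=1011110 popcount=5 -> skip
r=95=1011111 popcount=6 -> skip
r=96=1100000 popcount=2 -> skip
r=97=1100001 popcount=3 -> skip
r=98=1100010 popcount=3 -> skip
r=99=1100011 popcount=4 -> skip
r=100=1100100 popcount=3 -> skip
r=101=1100101 popcount=4 -> skip
r=102=1100110 popcount=4 -> skip
r=103=1100111 popcount=5 -> skip
r=104=1101000 popcount=3 -> skip
Kept rows: 64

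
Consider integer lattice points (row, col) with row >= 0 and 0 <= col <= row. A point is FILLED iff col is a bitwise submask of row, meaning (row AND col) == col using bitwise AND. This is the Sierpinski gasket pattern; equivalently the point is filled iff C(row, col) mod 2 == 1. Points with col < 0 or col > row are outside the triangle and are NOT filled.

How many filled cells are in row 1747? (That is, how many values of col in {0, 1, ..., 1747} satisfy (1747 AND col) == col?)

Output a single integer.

1747 in binary = 11011010011
popcount(1747) = number of 1-bits in 11011010011 = 7
A col c satisfies (1747 AND c) == c iff every set bit of c is also set in 1747; each of the 7 set bits of 1747 can independently be on or off in c.
count = 2^7 = 128

Answer: 128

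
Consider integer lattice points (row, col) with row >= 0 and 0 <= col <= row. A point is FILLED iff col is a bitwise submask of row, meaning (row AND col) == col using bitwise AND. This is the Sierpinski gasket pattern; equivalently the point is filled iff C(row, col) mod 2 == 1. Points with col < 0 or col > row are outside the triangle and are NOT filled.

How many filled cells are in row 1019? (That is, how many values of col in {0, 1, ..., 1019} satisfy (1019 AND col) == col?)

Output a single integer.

Answer: 512

Derivation:
1019 in binary = 1111111011
popcount(1019) = number of 1-bits in 1111111011 = 9
A col c satisfies (1019 AND c) == c iff every set bit of c is also set in 1019; each of the 9 set bits of 1019 can independently be on or off in c.
count = 2^9 = 512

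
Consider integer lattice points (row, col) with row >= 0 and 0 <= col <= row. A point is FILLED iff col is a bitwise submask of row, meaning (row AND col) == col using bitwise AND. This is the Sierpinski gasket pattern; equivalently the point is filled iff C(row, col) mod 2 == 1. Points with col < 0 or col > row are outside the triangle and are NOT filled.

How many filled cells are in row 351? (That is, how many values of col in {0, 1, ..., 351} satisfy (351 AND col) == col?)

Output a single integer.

Answer: 128

Derivation:
351 in binary = 101011111
popcount(351) = number of 1-bits in 101011111 = 7
A col c satisfies (351 AND c) == c iff every set bit of c is also set in 351; each of the 7 set bits of 351 can independently be on or off in c.
count = 2^7 = 128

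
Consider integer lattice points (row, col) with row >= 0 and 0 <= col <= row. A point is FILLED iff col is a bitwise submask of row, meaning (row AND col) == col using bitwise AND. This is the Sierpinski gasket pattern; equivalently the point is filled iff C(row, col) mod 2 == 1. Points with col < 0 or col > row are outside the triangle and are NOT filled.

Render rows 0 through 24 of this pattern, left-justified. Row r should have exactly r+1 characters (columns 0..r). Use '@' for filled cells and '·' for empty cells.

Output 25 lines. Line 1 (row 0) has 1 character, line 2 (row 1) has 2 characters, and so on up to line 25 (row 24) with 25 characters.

Answer: @
@@
@·@
@@@@
@···@
@@··@@
@·@·@·@
@@@@@@@@
@·······@
@@······@@
@·@·····@·@
@@@@····@@@@
@···@···@···@
@@··@@··@@··@@
@·@·@·@·@·@·@·@
@@@@@@@@@@@@@@@@
@···············@
@@··············@@
@·@·············@·@
@@@@············@@@@
@···@···········@···@
@@··@@··········@@··@@
@·@·@·@·········@·@·@·@
@@@@@@@@········@@@@@@@@
@·······@·······@·······@

Derivation:
r0=0: @
r1=1: @@
r2=10: @·@
r3=11: @@@@
r4=100: @···@
r5=101: @@··@@
r6=110: @·@·@·@
r7=111: @@@@@@@@
r8=1000: @·······@
r9=1001: @@······@@
r10=1010: @·@·····@·@
r11=1011: @@@@····@@@@
r12=1100: @···@···@···@
r13=1101: @@··@@··@@··@@
r14=1110: @·@·@·@·@·@·@·@
r15=1111: @@@@@@@@@@@@@@@@
r16=10000: @···············@
r17=10001: @@··············@@
r18=10010: @·@·············@·@
r19=10011: @@@@············@@@@
r20=10100: @···@···········@···@
r21=10101: @@··@@··········@@··@@
r22=10110: @·@·@·@·········@·@·@·@
r23=10111: @@@@@@@@········@@@@@@@@
r24=11000: @·······@·······@·······@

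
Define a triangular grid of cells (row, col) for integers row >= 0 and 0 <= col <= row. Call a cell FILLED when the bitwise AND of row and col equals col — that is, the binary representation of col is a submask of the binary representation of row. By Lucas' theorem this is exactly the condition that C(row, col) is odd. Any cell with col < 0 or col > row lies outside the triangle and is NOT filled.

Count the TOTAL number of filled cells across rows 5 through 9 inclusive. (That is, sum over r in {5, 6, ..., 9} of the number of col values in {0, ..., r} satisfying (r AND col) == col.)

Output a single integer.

Answer: 22

Derivation:
r5=101 pc2: +4 =4
r6=110 pc2: +4 =8
r7=111 pc3: +8 =16
r8=1000 pc1: +2 =18
r9=1001 pc2: +4 =22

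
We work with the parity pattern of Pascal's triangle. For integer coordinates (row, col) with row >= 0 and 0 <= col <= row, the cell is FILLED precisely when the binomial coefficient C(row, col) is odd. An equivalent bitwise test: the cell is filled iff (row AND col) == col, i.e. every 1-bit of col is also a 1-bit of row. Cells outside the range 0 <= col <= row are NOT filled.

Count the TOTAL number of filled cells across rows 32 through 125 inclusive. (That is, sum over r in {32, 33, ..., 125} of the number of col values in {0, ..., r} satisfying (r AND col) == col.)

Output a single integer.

r32=100000 pc1: +2 =2
r33=100001 pc2: +4 =6
r34=100010 pc2: +4 =10
r35=100011 pc3: +8 =18
r36=100100 pc2: +4 =22
r37=100101 pc3: +8 =30
r38=100110 pc3: +8 =38
r39=100111 pc4: +16 =54
r40=101000 pc2: +4 =58
r41=101001 pc3: +8 =66
r42=101010 pc3: +8 =74
r43=101011 pc4: +16 =90
r44=101100 pc3: +8 =98
r45=101101 pc4: +16 =114
r46=101110 pc4: +16 =130
r47=101111 pc5: +32 =162
r48=110000 pc2: +4 =166
r49=110001 pc3: +8 =174
r50=110010 pc3: +8 =182
r51=110011 pc4: +16 =198
r52=110100 pc3: +8 =206
r53=110101 pc4: +16 =222
r54=110110 pc4: +16 =238
r55=110111 pc5: +32 =270
r56=111000 pc3: +8 =278
r57=111001 pc4: +16 =294
r58=111010 pc4: +16 =310
r59=111011 pc5: +32 =342
r60=111100 pc4: +16 =358
r61=111101 pc5: +32 =390
r62=111110 pc5: +32 =422
r63=111111 pc6: +64 =486
r64=1000000 pc1: +2 =488
r65=1000001 pc2: +4 =492
r66=1000010 pc2: +4 =496
r67=1000011 pc3: +8 =504
r68=1000100 pc2: +4 =508
r69=1000101 pc3: +8 =516
r70=1000110 pc3: +8 =524
r71=1000111 pc4: +16 =540
r72=1001000 pc2: +4 =544
r73=1001001 pc3: +8 =552
r74=1001010 pc3: +8 =560
r75=1001011 pc4: +16 =576
r76=1001100 pc3: +8 =584
r77=1001101 pc4: +16 =600
r78=1001110 pc4: +16 =616
r79=1001111 pc5: +32 =648
r80=1010000 pc2: +4 =652
r81=1010001 pc3: +8 =660
r82=1010010 pc3: +8 =668
r83=1010011 pc4: +16 =684
r84=1010100 pc3: +8 =692
r85=1010101 pc4: +16 =708
r86=1010110 pc4: +16 =724
r87=1010111 pc5: +32 =756
r88=1011000 pc3: +8 =764
r89=1011001 pc4: +16 =780
r90=1011010 pc4: +16 =796
r91=1011011 pc5: +32 =828
r92=1011100 pc4: +16 =844
r93=1011101 pc5: +32 =876
r94=1011110 pc5: +32 =908
r95=1011111 pc6: +64 =972
r96=1100000 pc2: +4 =976
r97=1100001 pc3: +8 =984
r98=1100010 pc3: +8 =992
r99=1100011 pc4: +16 =1008
r100=1100100 pc3: +8 =1016
r101=1100101 pc4: +16 =1032
r102=1100110 pc4: +16 =1048
r103=1100111 pc5: +32 =1080
r104=1101000 pc3: +8 =1088
r105=1101001 pc4: +16 =1104
r106=1101010 pc4: +16 =1120
r107=1101011 pc5: +32 =1152
r108=1101100 pc4: +16 =1168
r109=1101101 pc5: +32 =1200
r110=1101110 pc5: +32 =1232
r111=1101111 pc6: +64 =1296
r112=1110000 pc3: +8 =1304
r113=1110001 pc4: +16 =1320
r114=1110010 pc4: +16 =1336
r115=1110011 pc5: +32 =1368
r116=1110100 pc4: +16 =1384
r117=1110101 pc5: +32 =1416
r118=1110110 pc5: +32 =1448
r119=1110111 pc6: +64 =1512
r120=1111000 pc4: +16 =1528
r121=1111001 pc5: +32 =1560
r122=1111010 pc5: +32 =1592
r123=1111011 pc6: +64 =1656
r124=1111100 pc5: +32 =1688
r125=1111101 pc6: +64 =1752

Answer: 1752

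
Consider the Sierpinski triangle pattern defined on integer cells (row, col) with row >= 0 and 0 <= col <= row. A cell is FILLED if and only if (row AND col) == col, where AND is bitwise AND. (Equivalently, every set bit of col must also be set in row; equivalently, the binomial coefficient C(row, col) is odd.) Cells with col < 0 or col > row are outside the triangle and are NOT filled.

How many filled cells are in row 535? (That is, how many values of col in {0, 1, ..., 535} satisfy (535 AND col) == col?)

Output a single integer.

535 in binary = 1000010111
popcount(535) = number of 1-bits in 1000010111 = 5
A col c satisfies (535 AND c) == c iff every set bit of c is also set in 535; each of the 5 set bits of 535 can independently be on or off in c.
count = 2^5 = 32

Answer: 32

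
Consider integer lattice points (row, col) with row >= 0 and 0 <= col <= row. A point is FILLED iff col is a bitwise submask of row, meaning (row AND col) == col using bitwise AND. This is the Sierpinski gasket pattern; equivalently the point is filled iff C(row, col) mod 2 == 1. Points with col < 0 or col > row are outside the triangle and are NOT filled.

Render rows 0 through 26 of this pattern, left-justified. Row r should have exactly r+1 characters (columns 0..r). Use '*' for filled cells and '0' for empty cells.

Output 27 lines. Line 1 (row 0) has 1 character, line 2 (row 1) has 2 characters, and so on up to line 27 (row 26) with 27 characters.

r0=0: *
r1=1: **
r2=10: *0*
r3=11: ****
r4=100: *000*
r5=101: **00**
r6=110: *0*0*0*
r7=111: ********
r8=1000: *0000000*
r9=1001: **000000**
r10=1010: *0*00000*0*
r11=1011: ****0000****
r12=1100: *000*000*000*
r13=1101: **00**00**00**
r14=1110: *0*0*0*0*0*0*0*
r15=1111: ****************
r16=10000: *000000000000000*
r17=10001: **00000000000000**
r18=10010: *0*0000000000000*0*
r19=10011: ****000000000000****
r20=10100: *000*00000000000*000*
r21=10101: **00**0000000000**00**
r22=10110: *0*0*0*000000000*0*0*0*
r23=10111: ********00000000********
r24=11000: *0000000*0000000*0000000*
r25=11001: **000000**000000**000000**
r26=11010: *0*00000*0*00000*0*00000*0*

Answer: *
**
*0*
****
*000*
**00**
*0*0*0*
********
*0000000*
**000000**
*0*00000*0*
****0000****
*000*000*000*
**00**00**00**
*0*0*0*0*0*0*0*
****************
*000000000000000*
**00000000000000**
*0*0000000000000*0*
****000000000000****
*000*00000000000*000*
**00**0000000000**00**
*0*0*0*000000000*0*0*0*
********00000000********
*0000000*0000000*0000000*
**000000**000000**000000**
*0*00000*0*00000*0*00000*0*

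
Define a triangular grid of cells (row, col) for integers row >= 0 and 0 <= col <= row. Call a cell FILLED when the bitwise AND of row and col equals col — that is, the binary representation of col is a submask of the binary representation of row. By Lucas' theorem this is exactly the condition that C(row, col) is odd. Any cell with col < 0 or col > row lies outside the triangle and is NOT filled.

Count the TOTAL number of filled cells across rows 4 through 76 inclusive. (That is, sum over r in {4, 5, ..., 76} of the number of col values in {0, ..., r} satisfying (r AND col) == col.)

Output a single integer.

Answer: 818

Derivation:
r4=100 pc1: +2 =2
r5=101 pc2: +4 =6
r6=110 pc2: +4 =10
r7=111 pc3: +8 =18
r8=1000 pc1: +2 =20
r9=1001 pc2: +4 =24
r10=1010 pc2: +4 =28
r11=1011 pc3: +8 =36
r12=1100 pc2: +4 =40
r13=1101 pc3: +8 =48
r14=1110 pc3: +8 =56
r15=1111 pc4: +16 =72
r16=10000 pc1: +2 =74
r17=10001 pc2: +4 =78
r18=10010 pc2: +4 =82
r19=10011 pc3: +8 =90
r20=10100 pc2: +4 =94
r21=10101 pc3: +8 =102
r22=10110 pc3: +8 =110
r23=10111 pc4: +16 =126
r24=11000 pc2: +4 =130
r25=11001 pc3: +8 =138
r26=11010 pc3: +8 =146
r27=11011 pc4: +16 =162
r28=11100 pc3: +8 =170
r29=11101 pc4: +16 =186
r30=11110 pc4: +16 =202
r31=11111 pc5: +32 =234
r32=100000 pc1: +2 =236
r33=100001 pc2: +4 =240
r34=100010 pc2: +4 =244
r35=100011 pc3: +8 =252
r36=100100 pc2: +4 =256
r37=100101 pc3: +8 =264
r38=100110 pc3: +8 =272
r39=100111 pc4: +16 =288
r40=101000 pc2: +4 =292
r41=101001 pc3: +8 =300
r42=101010 pc3: +8 =308
r43=101011 pc4: +16 =324
r44=101100 pc3: +8 =332
r45=101101 pc4: +16 =348
r46=101110 pc4: +16 =364
r47=101111 pc5: +32 =396
r48=110000 pc2: +4 =400
r49=110001 pc3: +8 =408
r50=110010 pc3: +8 =416
r51=110011 pc4: +16 =432
r52=110100 pc3: +8 =440
r53=110101 pc4: +16 =456
r54=110110 pc4: +16 =472
r55=110111 pc5: +32 =504
r56=111000 pc3: +8 =512
r57=111001 pc4: +16 =528
r58=111010 pc4: +16 =544
r59=111011 pc5: +32 =576
r60=111100 pc4: +16 =592
r61=111101 pc5: +32 =624
r62=111110 pc5: +32 =656
r63=111111 pc6: +64 =720
r64=1000000 pc1: +2 =722
r65=1000001 pc2: +4 =726
r66=1000010 pc2: +4 =730
r67=1000011 pc3: +8 =738
r68=1000100 pc2: +4 =742
r69=1000101 pc3: +8 =750
r70=1000110 pc3: +8 =758
r71=1000111 pc4: +16 =774
r72=1001000 pc2: +4 =778
r73=1001001 pc3: +8 =786
r74=1001010 pc3: +8 =794
r75=1001011 pc4: +16 =810
r76=1001100 pc3: +8 =818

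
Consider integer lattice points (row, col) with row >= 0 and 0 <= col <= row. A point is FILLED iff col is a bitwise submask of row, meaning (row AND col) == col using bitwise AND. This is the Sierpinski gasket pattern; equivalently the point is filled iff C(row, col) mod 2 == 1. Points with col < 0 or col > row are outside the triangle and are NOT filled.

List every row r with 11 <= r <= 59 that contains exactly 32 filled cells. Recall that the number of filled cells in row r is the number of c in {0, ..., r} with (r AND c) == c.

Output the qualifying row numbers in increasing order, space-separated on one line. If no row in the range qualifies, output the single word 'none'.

Answer: 31 47 55 59

Derivation:
Row r has 2^popcount(r) filled cells, so we need popcount(r) = log2(32) = 5.
Scan r = 11..59 and keep those with exactly 5 one-bits:
r=11=1011 popcount=3 -> skip
r=12=1100 popcount=2 -> skip
r=13=1101 popcount=3 -> skip
r=14=1110 popcount=3 -> skip
r=15=1111 popcount=4 -> skip
r=16=10000 popcount=1 -> skip
r=17=10001 popcount=2 -> skip
r=18=10010 popcount=2 -> skip
r=19=10011 popcount=3 -> skip
r=20=10100 popcount=2 -> skip
r=21=10101 popcount=3 -> skip
r=22=10110 popcount=3 -> skip
r=23=10111 popcount=4 -> skip
r=24=11000 popcount=2 -> skip
r=25=11001 popcount=3 -> skip
r=26=11010 popcount=3 -> skip
r=27=11011 popcount=4 -> skip
r=28=11100 popcount=3 -> skip
r=29=11101 popcount=4 -> skip
r=30=11110 popcount=4 -> skip
r=31=11111 popcount=5 -> KEEP
r=32=100000 popcount=1 -> skip
r=33=100001 popcount=2 -> skip
r=34=100010 popcount=2 -> skip
r=35=100011 popcount=3 -> skip
r=36=100100 popcount=2 -> skip
r=37=100101 popcount=3 -> skip
r=38=100110 popcount=3 -> skip
r=39=100111 popcount=4 -> skip
r=40=101000 popcount=2 -> skip
r=41=101001 popcount=3 -> skip
r=42=101010 popcount=3 -> skip
r=43=101011 popcount=4 -> skip
r=44=101100 popcount=3 -> skip
r=45=101101 popcount=4 -> skip
r=46=101110 popcount=4 -> skip
r=47=101111 popcount=5 -> KEEP
r=48=110000 popcount=2 -> skip
r=49=110001 popcount=3 -> skip
r=50=110010 popcount=3 -> skip
r=51=110011 popcount=4 -> skip
r=52=110100 popcount=3 -> skip
r=53=110101 popcount=4 -> skip
r=54=110110 popcount=4 -> skip
r=55=110111 popcount=5 -> KEEP
r=56=111000 popcount=3 -> skip
r=57=111001 popcount=4 -> skip
r=58=111010 popcount=4 -> skip
r=59=111011 popcount=5 -> KEEP
Kept rows: 31 47 55 59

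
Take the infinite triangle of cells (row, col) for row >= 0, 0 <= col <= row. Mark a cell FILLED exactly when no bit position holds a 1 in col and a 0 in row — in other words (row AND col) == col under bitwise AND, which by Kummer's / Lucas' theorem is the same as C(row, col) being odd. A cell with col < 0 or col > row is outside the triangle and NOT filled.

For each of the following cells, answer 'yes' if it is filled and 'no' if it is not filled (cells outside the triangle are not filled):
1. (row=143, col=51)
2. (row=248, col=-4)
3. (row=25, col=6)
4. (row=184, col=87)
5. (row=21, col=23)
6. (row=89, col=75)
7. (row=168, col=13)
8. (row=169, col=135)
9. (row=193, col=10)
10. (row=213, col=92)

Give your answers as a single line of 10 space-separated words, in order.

Answer: no no no no no no no no no no

Derivation:
(143,51): row=0b10001111, col=0b110011, row AND col = 0b11 = 3; 3 != 51 -> empty
(248,-4): col outside [0, 248] -> not filled
(25,6): row=0b11001, col=0b110, row AND col = 0b0 = 0; 0 != 6 -> empty
(184,87): row=0b10111000, col=0b1010111, row AND col = 0b10000 = 16; 16 != 87 -> empty
(21,23): col outside [0, 21] -> not filled
(89,75): row=0b1011001, col=0b1001011, row AND col = 0b1001001 = 73; 73 != 75 -> empty
(168,13): row=0b10101000, col=0b1101, row AND col = 0b1000 = 8; 8 != 13 -> empty
(169,135): row=0b10101001, col=0b10000111, row AND col = 0b10000001 = 129; 129 != 135 -> empty
(193,10): row=0b11000001, col=0b1010, row AND col = 0b0 = 0; 0 != 10 -> empty
(213,92): row=0b11010101, col=0b1011100, row AND col = 0b1010100 = 84; 84 != 92 -> empty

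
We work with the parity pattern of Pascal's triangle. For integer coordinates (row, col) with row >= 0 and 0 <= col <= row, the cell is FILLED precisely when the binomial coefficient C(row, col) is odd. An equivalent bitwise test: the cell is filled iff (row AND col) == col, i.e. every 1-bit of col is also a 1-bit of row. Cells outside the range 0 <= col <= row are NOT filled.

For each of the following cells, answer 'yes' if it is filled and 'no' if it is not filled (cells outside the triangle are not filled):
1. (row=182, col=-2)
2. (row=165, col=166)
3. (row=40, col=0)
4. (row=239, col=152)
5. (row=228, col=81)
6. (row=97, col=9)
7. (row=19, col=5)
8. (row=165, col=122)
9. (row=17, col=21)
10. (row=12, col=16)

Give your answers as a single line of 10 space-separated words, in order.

Answer: no no yes no no no no no no no

Derivation:
(182,-2): col outside [0, 182] -> not filled
(165,166): col outside [0, 165] -> not filled
(40,0): row=0b101000, col=0b0, row AND col = 0b0 = 0; 0 == 0 -> filled
(239,152): row=0b11101111, col=0b10011000, row AND col = 0b10001000 = 136; 136 != 152 -> empty
(228,81): row=0b11100100, col=0b1010001, row AND col = 0b1000000 = 64; 64 != 81 -> empty
(97,9): row=0b1100001, col=0b1001, row AND col = 0b1 = 1; 1 != 9 -> empty
(19,5): row=0b10011, col=0b101, row AND col = 0b1 = 1; 1 != 5 -> empty
(165,122): row=0b10100101, col=0b1111010, row AND col = 0b100000 = 32; 32 != 122 -> empty
(17,21): col outside [0, 17] -> not filled
(12,16): col outside [0, 12] -> not filled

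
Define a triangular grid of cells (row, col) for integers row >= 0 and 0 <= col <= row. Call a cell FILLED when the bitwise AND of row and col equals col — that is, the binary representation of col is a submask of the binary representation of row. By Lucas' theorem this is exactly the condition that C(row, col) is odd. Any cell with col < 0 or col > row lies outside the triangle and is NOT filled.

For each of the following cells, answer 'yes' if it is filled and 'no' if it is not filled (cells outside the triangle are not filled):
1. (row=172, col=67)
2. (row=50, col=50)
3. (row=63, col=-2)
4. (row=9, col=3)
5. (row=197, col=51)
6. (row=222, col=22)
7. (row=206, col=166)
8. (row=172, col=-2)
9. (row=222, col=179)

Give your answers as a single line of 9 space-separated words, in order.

Answer: no yes no no no yes no no no

Derivation:
(172,67): row=0b10101100, col=0b1000011, row AND col = 0b0 = 0; 0 != 67 -> empty
(50,50): row=0b110010, col=0b110010, row AND col = 0b110010 = 50; 50 == 50 -> filled
(63,-2): col outside [0, 63] -> not filled
(9,3): row=0b1001, col=0b11, row AND col = 0b1 = 1; 1 != 3 -> empty
(197,51): row=0b11000101, col=0b110011, row AND col = 0b1 = 1; 1 != 51 -> empty
(222,22): row=0b11011110, col=0b10110, row AND col = 0b10110 = 22; 22 == 22 -> filled
(206,166): row=0b11001110, col=0b10100110, row AND col = 0b10000110 = 134; 134 != 166 -> empty
(172,-2): col outside [0, 172] -> not filled
(222,179): row=0b11011110, col=0b10110011, row AND col = 0b10010010 = 146; 146 != 179 -> empty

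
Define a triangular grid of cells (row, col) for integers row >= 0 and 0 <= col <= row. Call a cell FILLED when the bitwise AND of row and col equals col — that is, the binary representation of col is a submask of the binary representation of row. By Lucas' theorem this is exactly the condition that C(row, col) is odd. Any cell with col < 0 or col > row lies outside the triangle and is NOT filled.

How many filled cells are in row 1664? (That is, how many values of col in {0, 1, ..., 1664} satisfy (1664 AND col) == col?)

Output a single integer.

1664 in binary = 11010000000
popcount(1664) = number of 1-bits in 11010000000 = 3
A col c satisfies (1664 AND c) == c iff every set bit of c is also set in 1664; each of the 3 set bits of 1664 can independently be on or off in c.
count = 2^3 = 8

Answer: 8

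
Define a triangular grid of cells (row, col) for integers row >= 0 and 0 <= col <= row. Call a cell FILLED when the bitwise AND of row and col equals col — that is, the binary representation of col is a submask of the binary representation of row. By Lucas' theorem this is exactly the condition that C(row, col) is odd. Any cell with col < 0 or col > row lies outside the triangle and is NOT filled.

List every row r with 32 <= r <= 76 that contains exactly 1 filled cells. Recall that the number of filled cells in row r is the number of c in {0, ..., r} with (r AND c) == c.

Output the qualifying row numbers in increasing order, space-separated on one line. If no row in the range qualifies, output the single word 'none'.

Answer: none

Derivation:
Row r has 2^popcount(r) filled cells, so we need popcount(r) = log2(1) = 0.
Scan r = 32..76 and keep those with exactly 0 one-bits:
r=32=100000 popcount=1 -> skip
r=33=100001 popcount=2 -> skip
r=34=100010 popcount=2 -> skip
r=35=100011 popcount=3 -> skip
r=36=100100 popcount=2 -> skip
r=37=100101 popcount=3 -> skip
r=38=100110 popcount=3 -> skip
r=39=100111 popcount=4 -> skip
r=40=101000 popcount=2 -> skip
r=41=101001 popcount=3 -> skip
r=42=101010 popcount=3 -> skip
r=43=101011 popcount=4 -> skip
r=44=101100 popcount=3 -> skip
r=45=101101 popcount=4 -> skip
r=46=101110 popcount=4 -> skip
r=47=101111 popcount=5 -> skip
r=48=110000 popcount=2 -> skip
r=49=110001 popcount=3 -> skip
r=50=110010 popcount=3 -> skip
r=51=110011 popcount=4 -> skip
r=52=110100 popcount=3 -> skip
r=53=110101 popcount=4 -> skip
r=54=110110 popcount=4 -> skip
r=55=110111 popcount=5 -> skip
r=56=111000 popcount=3 -> skip
r=57=111001 popcount=4 -> skip
r=58=111010 popcount=4 -> skip
r=59=111011 popcount=5 -> skip
r=60=111100 popcount=4 -> skip
r=61=111101 popcount=5 -> skip
r=62=111110 popcount=5 -> skip
r=63=111111 popcount=6 -> skip
r=64=1000000 popcount=1 -> skip
r=65=1000001 popcount=2 -> skip
r=66=1000010 popcount=2 -> skip
r=67=1000011 popcount=3 -> skip
r=68=1000100 popcount=2 -> skip
r=69=1000101 popcount=3 -> skip
r=70=1000110 popcount=3 -> skip
r=71=1000111 popcount=4 -> skip
r=72=1001000 popcount=2 -> skip
r=73=1001001 popcount=3 -> skip
r=74=1001010 popcount=3 -> skip
r=75=1001011 popcount=4 -> skip
r=76=1001100 popcount=3 -> skip
Kept rows: none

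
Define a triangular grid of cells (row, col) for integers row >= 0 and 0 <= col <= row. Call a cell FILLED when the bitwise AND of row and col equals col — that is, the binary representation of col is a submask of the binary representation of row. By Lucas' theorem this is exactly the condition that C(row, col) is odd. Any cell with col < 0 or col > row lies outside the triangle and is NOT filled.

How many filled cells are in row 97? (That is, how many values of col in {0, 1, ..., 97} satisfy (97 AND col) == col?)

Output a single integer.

Answer: 8

Derivation:
97 in binary = 1100001
popcount(97) = number of 1-bits in 1100001 = 3
A col c satisfies (97 AND c) == c iff every set bit of c is also set in 97; each of the 3 set bits of 97 can independently be on or off in c.
count = 2^3 = 8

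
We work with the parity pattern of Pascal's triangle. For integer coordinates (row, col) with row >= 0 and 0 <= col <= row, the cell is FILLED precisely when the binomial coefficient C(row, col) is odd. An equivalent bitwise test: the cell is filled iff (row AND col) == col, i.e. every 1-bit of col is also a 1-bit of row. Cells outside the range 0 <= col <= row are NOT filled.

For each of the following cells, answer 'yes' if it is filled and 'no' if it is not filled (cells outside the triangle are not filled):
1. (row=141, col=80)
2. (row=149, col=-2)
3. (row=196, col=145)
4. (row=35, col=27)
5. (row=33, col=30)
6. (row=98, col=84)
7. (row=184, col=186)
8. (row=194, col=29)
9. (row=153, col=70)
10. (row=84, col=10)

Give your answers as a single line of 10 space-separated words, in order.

Answer: no no no no no no no no no no

Derivation:
(141,80): row=0b10001101, col=0b1010000, row AND col = 0b0 = 0; 0 != 80 -> empty
(149,-2): col outside [0, 149] -> not filled
(196,145): row=0b11000100, col=0b10010001, row AND col = 0b10000000 = 128; 128 != 145 -> empty
(35,27): row=0b100011, col=0b11011, row AND col = 0b11 = 3; 3 != 27 -> empty
(33,30): row=0b100001, col=0b11110, row AND col = 0b0 = 0; 0 != 30 -> empty
(98,84): row=0b1100010, col=0b1010100, row AND col = 0b1000000 = 64; 64 != 84 -> empty
(184,186): col outside [0, 184] -> not filled
(194,29): row=0b11000010, col=0b11101, row AND col = 0b0 = 0; 0 != 29 -> empty
(153,70): row=0b10011001, col=0b1000110, row AND col = 0b0 = 0; 0 != 70 -> empty
(84,10): row=0b1010100, col=0b1010, row AND col = 0b0 = 0; 0 != 10 -> empty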